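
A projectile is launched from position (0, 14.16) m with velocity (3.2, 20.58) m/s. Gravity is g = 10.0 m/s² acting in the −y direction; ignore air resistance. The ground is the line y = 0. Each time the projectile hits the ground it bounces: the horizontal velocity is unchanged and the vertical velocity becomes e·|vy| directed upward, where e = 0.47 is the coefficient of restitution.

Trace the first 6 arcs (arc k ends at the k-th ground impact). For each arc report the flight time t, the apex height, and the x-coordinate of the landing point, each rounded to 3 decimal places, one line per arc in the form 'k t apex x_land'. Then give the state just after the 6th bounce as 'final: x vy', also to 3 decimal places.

Arc 1: start y=14.160, vy=20.580 → t=4.716, apex=35.337, x_land=15.093, impact vy=-26.585
  bounce: vy ← 0.47·26.585 = 12.495
Arc 2: start y=0.000, vy=12.495 → t=2.499, apex=7.806, x_land=23.089, impact vy=-12.495
  bounce: vy ← 0.47·12.495 = 5.873
Arc 3: start y=0.000, vy=5.873 → t=1.175, apex=1.724, x_land=26.848, impact vy=-5.873
  bounce: vy ← 0.47·5.873 = 2.760
Arc 4: start y=0.000, vy=2.760 → t=0.552, apex=0.381, x_land=28.614, impact vy=-2.760
  bounce: vy ← 0.47·2.760 = 1.297
Arc 5: start y=0.000, vy=1.297 → t=0.259, apex=0.084, x_land=29.444, impact vy=-1.297
  bounce: vy ← 0.47·1.297 = 0.610
Arc 6: start y=0.000, vy=0.610 → t=0.122, apex=0.019, x_land=29.835, impact vy=-0.610
  bounce: vy ← 0.47·0.610 = 0.287

1 4.716 35.337 15.093
2 2.499 7.806 23.089
3 1.175 1.724 26.848
4 0.552 0.381 28.614
5 0.259 0.084 29.444
6 0.122 0.019 29.835
final: 29.835 0.287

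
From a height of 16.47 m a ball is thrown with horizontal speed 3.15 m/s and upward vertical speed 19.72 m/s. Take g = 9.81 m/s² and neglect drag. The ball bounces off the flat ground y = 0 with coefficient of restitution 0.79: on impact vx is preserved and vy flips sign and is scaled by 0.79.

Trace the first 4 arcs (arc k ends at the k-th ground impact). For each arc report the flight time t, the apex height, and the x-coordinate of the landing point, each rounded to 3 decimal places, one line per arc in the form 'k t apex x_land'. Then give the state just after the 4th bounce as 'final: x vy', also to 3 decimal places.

Arc 1: start y=16.470, vy=19.720 → t=4.730, apex=36.291, x_land=14.900, impact vy=-26.684
  bounce: vy ← 0.79·26.684 = 21.080
Arc 2: start y=0.000, vy=21.080 → t=4.298, apex=22.649, x_land=28.438, impact vy=-21.080
  bounce: vy ← 0.79·21.080 = 16.653
Arc 3: start y=0.000, vy=16.653 → t=3.395, apex=14.135, x_land=39.133, impact vy=-16.653
  bounce: vy ← 0.79·16.653 = 13.156
Arc 4: start y=0.000, vy=13.156 → t=2.682, apex=8.822, x_land=47.582, impact vy=-13.156
  bounce: vy ← 0.79·13.156 = 10.393

1 4.730 36.291 14.900
2 4.298 22.649 28.438
3 3.395 14.135 39.133
4 2.682 8.822 47.582
final: 47.582 10.393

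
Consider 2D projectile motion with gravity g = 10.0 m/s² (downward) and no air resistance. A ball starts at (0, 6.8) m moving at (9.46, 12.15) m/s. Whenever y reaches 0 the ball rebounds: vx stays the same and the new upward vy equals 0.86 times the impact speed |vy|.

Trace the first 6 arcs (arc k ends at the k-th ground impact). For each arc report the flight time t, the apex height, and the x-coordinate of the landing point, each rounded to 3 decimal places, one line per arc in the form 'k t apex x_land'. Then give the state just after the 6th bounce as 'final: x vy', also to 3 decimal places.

1 2.899 14.181 27.426
2 2.897 10.488 54.828
3 2.491 7.757 78.394
4 2.142 5.737 98.661
5 1.842 4.243 116.091
6 1.585 3.138 131.080
final: 131.080 6.813

Arc 1: start y=6.800, vy=12.150 → t=2.899, apex=14.181, x_land=27.426, impact vy=-16.841
  bounce: vy ← 0.86·16.841 = 14.483
Arc 2: start y=0.000, vy=14.483 → t=2.897, apex=10.488, x_land=54.828, impact vy=-14.483
  bounce: vy ← 0.86·14.483 = 12.456
Arc 3: start y=0.000, vy=12.456 → t=2.491, apex=7.757, x_land=78.394, impact vy=-12.456
  bounce: vy ← 0.86·12.456 = 10.712
Arc 4: start y=0.000, vy=10.712 → t=2.142, apex=5.737, x_land=98.661, impact vy=-10.712
  bounce: vy ← 0.86·10.712 = 9.212
Arc 5: start y=0.000, vy=9.212 → t=1.842, apex=4.243, x_land=116.091, impact vy=-9.212
  bounce: vy ← 0.86·9.212 = 7.923
Arc 6: start y=0.000, vy=7.923 → t=1.585, apex=3.138, x_land=131.080, impact vy=-7.923
  bounce: vy ← 0.86·7.923 = 6.813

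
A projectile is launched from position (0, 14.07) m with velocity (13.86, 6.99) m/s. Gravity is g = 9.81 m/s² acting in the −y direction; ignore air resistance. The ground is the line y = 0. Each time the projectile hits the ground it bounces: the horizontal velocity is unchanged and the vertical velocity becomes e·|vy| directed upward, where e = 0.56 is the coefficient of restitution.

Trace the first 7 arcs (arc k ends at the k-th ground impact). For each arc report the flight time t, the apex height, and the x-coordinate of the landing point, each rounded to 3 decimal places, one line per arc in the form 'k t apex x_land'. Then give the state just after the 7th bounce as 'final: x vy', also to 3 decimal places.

1 2.550 16.560 35.343
2 2.058 5.193 63.866
3 1.152 1.629 79.839
4 0.645 0.511 88.784
5 0.361 0.160 93.793
6 0.202 0.050 96.598
7 0.113 0.016 98.169
final: 98.169 0.311

Arc 1: start y=14.070, vy=6.990 → t=2.550, apex=16.560, x_land=35.343, impact vy=-18.025
  bounce: vy ← 0.56·18.025 = 10.094
Arc 2: start y=0.000, vy=10.094 → t=2.058, apex=5.193, x_land=63.866, impact vy=-10.094
  bounce: vy ← 0.56·10.094 = 5.653
Arc 3: start y=0.000, vy=5.653 → t=1.152, apex=1.629, x_land=79.839, impact vy=-5.653
  bounce: vy ← 0.56·5.653 = 3.166
Arc 4: start y=0.000, vy=3.166 → t=0.645, apex=0.511, x_land=88.784, impact vy=-3.166
  bounce: vy ← 0.56·3.166 = 1.773
Arc 5: start y=0.000, vy=1.773 → t=0.361, apex=0.160, x_land=93.793, impact vy=-1.773
  bounce: vy ← 0.56·1.773 = 0.993
Arc 6: start y=0.000, vy=0.993 → t=0.202, apex=0.050, x_land=96.598, impact vy=-0.993
  bounce: vy ← 0.56·0.993 = 0.556
Arc 7: start y=0.000, vy=0.556 → t=0.113, apex=0.016, x_land=98.169, impact vy=-0.556
  bounce: vy ← 0.56·0.556 = 0.311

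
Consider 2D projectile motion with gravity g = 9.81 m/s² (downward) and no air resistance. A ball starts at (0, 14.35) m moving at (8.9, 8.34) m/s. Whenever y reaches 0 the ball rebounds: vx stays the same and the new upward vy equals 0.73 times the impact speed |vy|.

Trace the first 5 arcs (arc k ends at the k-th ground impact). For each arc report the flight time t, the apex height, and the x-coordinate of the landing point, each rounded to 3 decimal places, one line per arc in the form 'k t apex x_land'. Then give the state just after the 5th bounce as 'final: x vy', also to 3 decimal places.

1 2.760 17.895 24.566
2 2.789 9.536 49.385
3 2.036 5.082 67.503
4 1.486 2.708 80.730
5 1.085 1.443 90.385
final: 90.385 3.884

Arc 1: start y=14.350, vy=8.340 → t=2.760, apex=17.895, x_land=24.566, impact vy=-18.738
  bounce: vy ← 0.73·18.738 = 13.679
Arc 2: start y=0.000, vy=13.679 → t=2.789, apex=9.536, x_land=49.385, impact vy=-13.679
  bounce: vy ← 0.73·13.679 = 9.985
Arc 3: start y=0.000, vy=9.985 → t=2.036, apex=5.082, x_land=67.503, impact vy=-9.985
  bounce: vy ← 0.73·9.985 = 7.289
Arc 4: start y=0.000, vy=7.289 → t=1.486, apex=2.708, x_land=80.730, impact vy=-7.289
  bounce: vy ← 0.73·7.289 = 5.321
Arc 5: start y=0.000, vy=5.321 → t=1.085, apex=1.443, x_land=90.385, impact vy=-5.321
  bounce: vy ← 0.73·5.321 = 3.884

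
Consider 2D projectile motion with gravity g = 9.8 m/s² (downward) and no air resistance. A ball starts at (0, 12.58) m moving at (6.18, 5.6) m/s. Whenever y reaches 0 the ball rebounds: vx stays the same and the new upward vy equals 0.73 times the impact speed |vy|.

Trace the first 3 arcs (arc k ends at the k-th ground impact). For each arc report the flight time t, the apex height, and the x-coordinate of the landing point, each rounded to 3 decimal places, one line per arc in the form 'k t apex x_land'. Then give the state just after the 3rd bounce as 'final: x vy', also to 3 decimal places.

1 2.273 14.180 14.044
2 2.484 7.557 29.394
3 1.813 4.027 40.598
final: 40.598 6.485

Arc 1: start y=12.580, vy=5.600 → t=2.273, apex=14.180, x_land=14.044, impact vy=-16.671
  bounce: vy ← 0.73·16.671 = 12.170
Arc 2: start y=0.000, vy=12.170 → t=2.484, apex=7.557, x_land=29.394, impact vy=-12.170
  bounce: vy ← 0.73·12.170 = 8.884
Arc 3: start y=0.000, vy=8.884 → t=1.813, apex=4.027, x_land=40.598, impact vy=-8.884
  bounce: vy ← 0.73·8.884 = 6.485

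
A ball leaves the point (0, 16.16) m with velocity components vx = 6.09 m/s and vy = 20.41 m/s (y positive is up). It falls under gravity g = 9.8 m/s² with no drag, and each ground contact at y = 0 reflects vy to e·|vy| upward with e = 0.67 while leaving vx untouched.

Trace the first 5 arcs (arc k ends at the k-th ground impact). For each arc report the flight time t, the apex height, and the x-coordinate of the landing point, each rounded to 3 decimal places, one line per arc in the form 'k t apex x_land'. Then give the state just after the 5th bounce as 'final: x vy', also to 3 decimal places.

Arc 1: start y=16.160, vy=20.410 → t=4.846, apex=37.413, x_land=29.511, impact vy=-27.080
  bounce: vy ← 0.67·27.080 = 18.143
Arc 2: start y=0.000, vy=18.143 → t=3.703, apex=16.795, x_land=52.061, impact vy=-18.143
  bounce: vy ← 0.67·18.143 = 12.156
Arc 3: start y=0.000, vy=12.156 → t=2.481, apex=7.539, x_land=67.169, impact vy=-12.156
  bounce: vy ← 0.67·12.156 = 8.145
Arc 4: start y=0.000, vy=8.145 → t=1.662, apex=3.384, x_land=77.292, impact vy=-8.145
  bounce: vy ← 0.67·8.145 = 5.457
Arc 5: start y=0.000, vy=5.457 → t=1.114, apex=1.519, x_land=84.074, impact vy=-5.457
  bounce: vy ← 0.67·5.457 = 3.656

1 4.846 37.413 29.511
2 3.703 16.795 52.061
3 2.481 7.539 67.169
4 1.662 3.384 77.292
5 1.114 1.519 84.074
final: 84.074 3.656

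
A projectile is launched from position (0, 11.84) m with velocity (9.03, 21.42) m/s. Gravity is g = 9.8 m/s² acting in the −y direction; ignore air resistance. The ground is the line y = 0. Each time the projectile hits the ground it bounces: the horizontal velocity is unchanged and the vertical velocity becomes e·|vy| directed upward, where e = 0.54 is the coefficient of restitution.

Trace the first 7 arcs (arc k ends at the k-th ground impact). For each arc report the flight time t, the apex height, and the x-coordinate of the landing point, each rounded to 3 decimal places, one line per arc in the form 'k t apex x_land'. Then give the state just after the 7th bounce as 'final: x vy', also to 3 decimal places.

1 4.868 35.249 43.956
2 2.897 10.279 70.113
3 1.564 2.997 84.238
4 0.845 0.874 91.865
5 0.456 0.255 95.984
6 0.246 0.074 98.208
7 0.133 0.022 99.409
final: 99.409 0.352

Arc 1: start y=11.840, vy=21.420 → t=4.868, apex=35.249, x_land=43.956, impact vy=-26.285
  bounce: vy ← 0.54·26.285 = 14.194
Arc 2: start y=0.000, vy=14.194 → t=2.897, apex=10.279, x_land=70.113, impact vy=-14.194
  bounce: vy ← 0.54·14.194 = 7.665
Arc 3: start y=0.000, vy=7.665 → t=1.564, apex=2.997, x_land=84.238, impact vy=-7.665
  bounce: vy ← 0.54·7.665 = 4.139
Arc 4: start y=0.000, vy=4.139 → t=0.845, apex=0.874, x_land=91.865, impact vy=-4.139
  bounce: vy ← 0.54·4.139 = 2.235
Arc 5: start y=0.000, vy=2.235 → t=0.456, apex=0.255, x_land=95.984, impact vy=-2.235
  bounce: vy ← 0.54·2.235 = 1.207
Arc 6: start y=0.000, vy=1.207 → t=0.246, apex=0.074, x_land=98.208, impact vy=-1.207
  bounce: vy ← 0.54·1.207 = 0.652
Arc 7: start y=0.000, vy=0.652 → t=0.133, apex=0.022, x_land=99.409, impact vy=-0.652
  bounce: vy ← 0.54·0.652 = 0.352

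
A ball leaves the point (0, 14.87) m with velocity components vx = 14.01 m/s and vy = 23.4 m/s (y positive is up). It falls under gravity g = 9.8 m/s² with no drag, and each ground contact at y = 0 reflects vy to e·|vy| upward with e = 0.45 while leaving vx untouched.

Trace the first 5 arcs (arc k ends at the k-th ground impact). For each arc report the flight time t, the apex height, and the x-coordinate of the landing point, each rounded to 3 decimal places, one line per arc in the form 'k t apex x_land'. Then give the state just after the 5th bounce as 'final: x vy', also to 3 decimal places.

1 5.343 42.807 74.862
2 2.660 8.668 112.130
3 1.197 1.755 128.901
4 0.539 0.355 136.447
5 0.242 0.072 139.843
final: 139.843 0.534

Arc 1: start y=14.870, vy=23.400 → t=5.343, apex=42.807, x_land=74.862, impact vy=-28.966
  bounce: vy ← 0.45·28.966 = 13.035
Arc 2: start y=0.000, vy=13.035 → t=2.660, apex=8.668, x_land=112.130, impact vy=-13.035
  bounce: vy ← 0.45·13.035 = 5.866
Arc 3: start y=0.000, vy=5.866 → t=1.197, apex=1.755, x_land=128.901, impact vy=-5.866
  bounce: vy ← 0.45·5.866 = 2.639
Arc 4: start y=0.000, vy=2.639 → t=0.539, apex=0.355, x_land=136.447, impact vy=-2.639
  bounce: vy ← 0.45·2.639 = 1.188
Arc 5: start y=0.000, vy=1.188 → t=0.242, apex=0.072, x_land=139.843, impact vy=-1.188
  bounce: vy ← 0.45·1.188 = 0.534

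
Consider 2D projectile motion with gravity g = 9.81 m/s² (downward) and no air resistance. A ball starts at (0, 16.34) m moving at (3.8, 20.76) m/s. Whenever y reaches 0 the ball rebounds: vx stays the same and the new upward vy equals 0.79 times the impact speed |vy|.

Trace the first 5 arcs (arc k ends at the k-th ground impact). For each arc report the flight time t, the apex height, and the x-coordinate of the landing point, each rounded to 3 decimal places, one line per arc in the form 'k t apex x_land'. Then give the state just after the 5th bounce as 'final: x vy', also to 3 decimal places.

Arc 1: start y=16.340, vy=20.760 → t=4.911, apex=38.306, x_land=18.661, impact vy=-27.415
  bounce: vy ← 0.79·27.415 = 21.658
Arc 2: start y=0.000, vy=21.658 → t=4.415, apex=23.907, x_land=35.440, impact vy=-21.658
  bounce: vy ← 0.79·21.658 = 17.110
Arc 3: start y=0.000, vy=17.110 → t=3.488, apex=14.920, x_land=48.695, impact vy=-17.110
  bounce: vy ← 0.79·17.110 = 13.517
Arc 4: start y=0.000, vy=13.517 → t=2.756, apex=9.312, x_land=59.166, impact vy=-13.517
  bounce: vy ← 0.79·13.517 = 10.678
Arc 5: start y=0.000, vy=10.678 → t=2.177, apex=5.811, x_land=67.439, impact vy=-10.678
  bounce: vy ← 0.79·10.678 = 8.436

1 4.911 38.306 18.661
2 4.415 23.907 35.440
3 3.488 14.920 48.695
4 2.756 9.312 59.166
5 2.177 5.811 67.439
final: 67.439 8.436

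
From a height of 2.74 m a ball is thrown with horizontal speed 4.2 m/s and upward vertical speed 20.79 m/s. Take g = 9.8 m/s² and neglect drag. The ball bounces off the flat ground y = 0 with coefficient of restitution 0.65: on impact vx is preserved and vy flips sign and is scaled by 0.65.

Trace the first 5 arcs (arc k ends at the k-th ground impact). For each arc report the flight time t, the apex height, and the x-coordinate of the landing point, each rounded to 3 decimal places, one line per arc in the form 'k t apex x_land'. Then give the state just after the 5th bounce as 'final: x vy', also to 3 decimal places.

Arc 1: start y=2.740, vy=20.790 → t=4.371, apex=24.792, x_land=18.357, impact vy=-22.044
  bounce: vy ← 0.65·22.044 = 14.328
Arc 2: start y=0.000, vy=14.328 → t=2.924, apex=10.475, x_land=30.639, impact vy=-14.328
  bounce: vy ← 0.65·14.328 = 9.313
Arc 3: start y=0.000, vy=9.313 → t=1.901, apex=4.426, x_land=38.622, impact vy=-9.313
  bounce: vy ← 0.65·9.313 = 6.054
Arc 4: start y=0.000, vy=6.054 → t=1.235, apex=1.870, x_land=43.811, impact vy=-6.054
  bounce: vy ← 0.65·6.054 = 3.935
Arc 5: start y=0.000, vy=3.935 → t=0.803, apex=0.790, x_land=47.184, impact vy=-3.935
  bounce: vy ← 0.65·3.935 = 2.558

1 4.371 24.792 18.357
2 2.924 10.475 30.639
3 1.901 4.426 38.622
4 1.235 1.870 43.811
5 0.803 0.790 47.184
final: 47.184 2.558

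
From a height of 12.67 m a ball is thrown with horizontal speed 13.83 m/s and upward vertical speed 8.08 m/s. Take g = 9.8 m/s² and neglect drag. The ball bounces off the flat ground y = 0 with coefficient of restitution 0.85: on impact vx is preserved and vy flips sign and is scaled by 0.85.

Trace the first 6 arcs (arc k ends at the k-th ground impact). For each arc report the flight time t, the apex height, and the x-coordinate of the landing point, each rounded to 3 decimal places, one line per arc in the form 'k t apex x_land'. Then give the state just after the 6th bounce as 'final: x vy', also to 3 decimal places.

Arc 1: start y=12.670, vy=8.080 → t=2.632, apex=16.001, x_land=36.394, impact vy=-17.709
  bounce: vy ← 0.85·17.709 = 15.053
Arc 2: start y=0.000, vy=15.053 → t=3.072, apex=11.561, x_land=78.880, impact vy=-15.053
  bounce: vy ← 0.85·15.053 = 12.795
Arc 3: start y=0.000, vy=12.795 → t=2.611, apex=8.353, x_land=114.994, impact vy=-12.795
  bounce: vy ← 0.85·12.795 = 10.876
Arc 4: start y=0.000, vy=10.876 → t=2.220, apex=6.035, x_land=145.690, impact vy=-10.876
  bounce: vy ← 0.85·10.876 = 9.244
Arc 5: start y=0.000, vy=9.244 → t=1.887, apex=4.360, x_land=171.781, impact vy=-9.244
  bounce: vy ← 0.85·9.244 = 7.858
Arc 6: start y=0.000, vy=7.858 → t=1.604, apex=3.150, x_land=193.959, impact vy=-7.858
  bounce: vy ← 0.85·7.858 = 6.679

1 2.632 16.001 36.394
2 3.072 11.561 78.880
3 2.611 8.353 114.994
4 2.220 6.035 145.690
5 1.887 4.360 171.781
6 1.604 3.150 193.959
final: 193.959 6.679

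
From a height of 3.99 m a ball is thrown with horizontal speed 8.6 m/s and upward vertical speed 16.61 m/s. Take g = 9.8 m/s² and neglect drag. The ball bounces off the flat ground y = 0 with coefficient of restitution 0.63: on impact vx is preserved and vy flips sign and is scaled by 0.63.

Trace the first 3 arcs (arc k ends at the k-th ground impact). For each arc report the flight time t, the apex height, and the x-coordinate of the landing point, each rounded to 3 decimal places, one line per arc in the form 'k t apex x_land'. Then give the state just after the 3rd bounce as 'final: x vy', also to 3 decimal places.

1 3.615 18.066 31.089
2 2.419 7.170 51.896
3 1.524 2.846 65.004
final: 65.004 4.705

Arc 1: start y=3.990, vy=16.610 → t=3.615, apex=18.066, x_land=31.089, impact vy=-18.817
  bounce: vy ← 0.63·18.817 = 11.855
Arc 2: start y=0.000, vy=11.855 → t=2.419, apex=7.170, x_land=51.896, impact vy=-11.855
  bounce: vy ← 0.63·11.855 = 7.469
Arc 3: start y=0.000, vy=7.469 → t=1.524, apex=2.846, x_land=65.004, impact vy=-7.469
  bounce: vy ← 0.63·7.469 = 4.705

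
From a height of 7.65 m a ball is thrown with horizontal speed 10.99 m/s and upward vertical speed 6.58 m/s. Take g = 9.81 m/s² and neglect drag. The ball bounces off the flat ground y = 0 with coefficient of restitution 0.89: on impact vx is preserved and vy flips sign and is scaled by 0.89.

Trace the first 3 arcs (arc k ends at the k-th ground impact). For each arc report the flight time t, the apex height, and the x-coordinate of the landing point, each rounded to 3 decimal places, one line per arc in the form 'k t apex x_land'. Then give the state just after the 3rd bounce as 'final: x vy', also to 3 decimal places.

Arc 1: start y=7.650, vy=6.580 → t=2.088, apex=9.857, x_land=22.951, impact vy=-13.906
  bounce: vy ← 0.89·13.906 = 12.377
Arc 2: start y=0.000, vy=12.377 → t=2.523, apex=7.808, x_land=50.682, impact vy=-12.377
  bounce: vy ← 0.89·12.377 = 11.015
Arc 3: start y=0.000, vy=11.015 → t=2.246, apex=6.184, x_land=75.362, impact vy=-11.015
  bounce: vy ← 0.89·11.015 = 9.804

1 2.088 9.857 22.951
2 2.523 7.808 50.682
3 2.246 6.184 75.362
final: 75.362 9.804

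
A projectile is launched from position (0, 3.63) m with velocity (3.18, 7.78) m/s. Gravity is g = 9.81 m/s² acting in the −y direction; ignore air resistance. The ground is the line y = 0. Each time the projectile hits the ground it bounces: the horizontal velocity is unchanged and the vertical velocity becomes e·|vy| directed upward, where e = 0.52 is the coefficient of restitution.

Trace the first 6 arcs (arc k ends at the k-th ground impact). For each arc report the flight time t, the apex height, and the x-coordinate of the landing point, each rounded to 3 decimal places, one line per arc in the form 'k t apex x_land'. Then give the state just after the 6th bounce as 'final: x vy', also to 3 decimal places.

Arc 1: start y=3.630, vy=7.780 → t=1.963, apex=6.715, x_land=6.243, impact vy=-11.478
  bounce: vy ← 0.52·11.478 = 5.969
Arc 2: start y=0.000, vy=5.969 → t=1.217, apex=1.816, x_land=10.112, impact vy=-5.969
  bounce: vy ← 0.52·5.969 = 3.104
Arc 3: start y=0.000, vy=3.104 → t=0.633, apex=0.491, x_land=12.124, impact vy=-3.104
  bounce: vy ← 0.52·3.104 = 1.614
Arc 4: start y=0.000, vy=1.614 → t=0.329, apex=0.133, x_land=13.171, impact vy=-1.614
  bounce: vy ← 0.52·1.614 = 0.839
Arc 5: start y=0.000, vy=0.839 → t=0.171, apex=0.036, x_land=13.715, impact vy=-0.839
  bounce: vy ← 0.52·0.839 = 0.436
Arc 6: start y=0.000, vy=0.436 → t=0.089, apex=0.010, x_land=13.998, impact vy=-0.436
  bounce: vy ← 0.52·0.436 = 0.227

1 1.963 6.715 6.243
2 1.217 1.816 10.112
3 0.633 0.491 12.124
4 0.329 0.133 13.171
5 0.171 0.036 13.715
6 0.089 0.010 13.998
final: 13.998 0.227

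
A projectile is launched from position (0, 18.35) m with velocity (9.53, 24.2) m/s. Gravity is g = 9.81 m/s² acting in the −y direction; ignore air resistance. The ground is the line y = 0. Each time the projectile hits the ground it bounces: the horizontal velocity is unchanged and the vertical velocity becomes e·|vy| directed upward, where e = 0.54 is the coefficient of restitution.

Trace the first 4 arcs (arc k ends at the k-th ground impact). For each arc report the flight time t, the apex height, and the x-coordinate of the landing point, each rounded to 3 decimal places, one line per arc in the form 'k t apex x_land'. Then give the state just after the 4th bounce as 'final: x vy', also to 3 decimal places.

1 5.602 48.199 53.383
2 3.386 14.055 85.647
3 1.828 4.098 103.070
4 0.987 1.195 112.478
final: 112.478 2.615

Arc 1: start y=18.350, vy=24.200 → t=5.602, apex=48.199, x_land=53.383, impact vy=-30.752
  bounce: vy ← 0.54·30.752 = 16.606
Arc 2: start y=0.000, vy=16.606 → t=3.386, apex=14.055, x_land=85.647, impact vy=-16.606
  bounce: vy ← 0.54·16.606 = 8.967
Arc 3: start y=0.000, vy=8.967 → t=1.828, apex=4.098, x_land=103.070, impact vy=-8.967
  bounce: vy ← 0.54·8.967 = 4.842
Arc 4: start y=0.000, vy=4.842 → t=0.987, apex=1.195, x_land=112.478, impact vy=-4.842
  bounce: vy ← 0.54·4.842 = 2.615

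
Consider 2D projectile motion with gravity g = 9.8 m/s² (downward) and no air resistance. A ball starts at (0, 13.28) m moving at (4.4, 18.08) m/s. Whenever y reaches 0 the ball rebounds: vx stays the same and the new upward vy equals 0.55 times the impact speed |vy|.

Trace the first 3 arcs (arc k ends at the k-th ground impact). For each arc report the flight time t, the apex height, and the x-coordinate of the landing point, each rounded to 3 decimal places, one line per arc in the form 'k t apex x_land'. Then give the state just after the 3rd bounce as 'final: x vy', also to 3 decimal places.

Arc 1: start y=13.280, vy=18.080 → t=4.318, apex=29.958, x_land=18.997, impact vy=-24.232
  bounce: vy ← 0.55·24.232 = 13.327
Arc 2: start y=0.000, vy=13.327 → t=2.720, apex=9.062, x_land=30.965, impact vy=-13.327
  bounce: vy ← 0.55·13.327 = 7.330
Arc 3: start y=0.000, vy=7.330 → t=1.496, apex=2.741, x_land=37.547, impact vy=-7.330
  bounce: vy ← 0.55·7.330 = 4.032

1 4.318 29.958 18.997
2 2.720 9.062 30.965
3 1.496 2.741 37.547
final: 37.547 4.032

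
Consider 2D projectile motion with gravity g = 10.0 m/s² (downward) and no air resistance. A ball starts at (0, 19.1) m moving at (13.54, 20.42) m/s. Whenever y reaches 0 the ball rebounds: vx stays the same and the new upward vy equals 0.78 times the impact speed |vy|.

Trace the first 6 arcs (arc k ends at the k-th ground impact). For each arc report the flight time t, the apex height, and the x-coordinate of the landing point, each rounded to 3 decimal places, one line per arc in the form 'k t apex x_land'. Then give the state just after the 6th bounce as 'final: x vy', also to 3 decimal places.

1 4.869 39.949 65.921
2 4.410 24.305 125.626
3 3.439 14.787 172.196
4 2.683 8.996 208.520
5 2.093 5.473 236.853
6 1.632 3.330 258.953
final: 258.953 6.366

Arc 1: start y=19.100, vy=20.420 → t=4.869, apex=39.949, x_land=65.921, impact vy=-28.266
  bounce: vy ← 0.78·28.266 = 22.048
Arc 2: start y=0.000, vy=22.048 → t=4.410, apex=24.305, x_land=125.626, impact vy=-22.048
  bounce: vy ← 0.78·22.048 = 17.197
Arc 3: start y=0.000, vy=17.197 → t=3.439, apex=14.787, x_land=172.196, impact vy=-17.197
  bounce: vy ← 0.78·17.197 = 13.414
Arc 4: start y=0.000, vy=13.414 → t=2.683, apex=8.996, x_land=208.520, impact vy=-13.414
  bounce: vy ← 0.78·13.414 = 10.463
Arc 5: start y=0.000, vy=10.463 → t=2.093, apex=5.473, x_land=236.853, impact vy=-10.463
  bounce: vy ← 0.78·10.463 = 8.161
Arc 6: start y=0.000, vy=8.161 → t=1.632, apex=3.330, x_land=258.953, impact vy=-8.161
  bounce: vy ← 0.78·8.161 = 6.366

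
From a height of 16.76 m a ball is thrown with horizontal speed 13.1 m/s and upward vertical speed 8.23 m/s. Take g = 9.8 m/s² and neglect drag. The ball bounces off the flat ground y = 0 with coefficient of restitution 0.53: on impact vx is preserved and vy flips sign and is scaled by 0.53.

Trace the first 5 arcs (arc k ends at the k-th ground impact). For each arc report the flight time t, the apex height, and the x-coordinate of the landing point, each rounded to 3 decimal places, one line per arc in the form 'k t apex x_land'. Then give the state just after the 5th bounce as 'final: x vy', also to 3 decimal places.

Arc 1: start y=16.760, vy=8.230 → t=2.871, apex=20.216, x_land=37.610, impact vy=-19.905
  bounce: vy ← 0.53·19.905 = 10.550
Arc 2: start y=0.000, vy=10.550 → t=2.153, apex=5.679, x_land=65.815, impact vy=-10.550
  bounce: vy ← 0.53·10.550 = 5.591
Arc 3: start y=0.000, vy=5.591 → t=1.141, apex=1.595, x_land=80.763, impact vy=-5.591
  bounce: vy ← 0.53·5.591 = 2.963
Arc 4: start y=0.000, vy=2.963 → t=0.605, apex=0.448, x_land=88.686, impact vy=-2.963
  bounce: vy ← 0.53·2.963 = 1.571
Arc 5: start y=0.000, vy=1.571 → t=0.321, apex=0.126, x_land=92.885, impact vy=-1.571
  bounce: vy ← 0.53·1.571 = 0.832

1 2.871 20.216 37.610
2 2.153 5.679 65.815
3 1.141 1.595 80.763
4 0.605 0.448 88.686
5 0.321 0.126 92.885
final: 92.885 0.832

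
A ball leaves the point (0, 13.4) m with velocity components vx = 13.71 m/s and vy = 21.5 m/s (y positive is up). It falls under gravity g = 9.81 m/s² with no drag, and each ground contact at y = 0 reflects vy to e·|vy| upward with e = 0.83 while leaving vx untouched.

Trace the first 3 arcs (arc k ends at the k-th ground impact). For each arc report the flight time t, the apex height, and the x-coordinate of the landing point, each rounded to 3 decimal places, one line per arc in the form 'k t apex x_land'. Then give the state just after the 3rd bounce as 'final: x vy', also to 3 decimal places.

Arc 1: start y=13.400, vy=21.500 → t=4.937, apex=36.960, x_land=67.682, impact vy=-26.929
  bounce: vy ← 0.83·26.929 = 22.351
Arc 2: start y=0.000, vy=22.351 → t=4.557, apex=25.462, x_land=130.155, impact vy=-22.351
  bounce: vy ← 0.83·22.351 = 18.551
Arc 3: start y=0.000, vy=18.551 → t=3.782, apex=17.541, x_land=182.008, impact vy=-18.551
  bounce: vy ← 0.83·18.551 = 15.398

1 4.937 36.960 67.682
2 4.557 25.462 130.155
3 3.782 17.541 182.008
final: 182.008 15.398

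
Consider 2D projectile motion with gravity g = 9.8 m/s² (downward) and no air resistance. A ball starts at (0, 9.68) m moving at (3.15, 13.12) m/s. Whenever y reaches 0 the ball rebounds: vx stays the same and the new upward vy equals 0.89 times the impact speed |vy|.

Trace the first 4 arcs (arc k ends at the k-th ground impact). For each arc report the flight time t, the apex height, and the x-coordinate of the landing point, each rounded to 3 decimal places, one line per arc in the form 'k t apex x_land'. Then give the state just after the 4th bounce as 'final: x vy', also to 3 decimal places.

Arc 1: start y=9.680, vy=13.120 → t=3.280, apex=18.462, x_land=10.332, impact vy=-19.023
  bounce: vy ← 0.89·19.023 = 16.930
Arc 2: start y=0.000, vy=16.930 → t=3.455, apex=14.624, x_land=21.215, impact vy=-16.930
  bounce: vy ← 0.89·16.930 = 15.068
Arc 3: start y=0.000, vy=15.068 → t=3.075, apex=11.584, x_land=30.902, impact vy=-15.068
  bounce: vy ← 0.89·15.068 = 13.410
Arc 4: start y=0.000, vy=13.410 → t=2.737, apex=9.175, x_land=39.523, impact vy=-13.410
  bounce: vy ← 0.89·13.410 = 11.935

1 3.280 18.462 10.332
2 3.455 14.624 21.215
3 3.075 11.584 30.902
4 2.737 9.175 39.523
final: 39.523 11.935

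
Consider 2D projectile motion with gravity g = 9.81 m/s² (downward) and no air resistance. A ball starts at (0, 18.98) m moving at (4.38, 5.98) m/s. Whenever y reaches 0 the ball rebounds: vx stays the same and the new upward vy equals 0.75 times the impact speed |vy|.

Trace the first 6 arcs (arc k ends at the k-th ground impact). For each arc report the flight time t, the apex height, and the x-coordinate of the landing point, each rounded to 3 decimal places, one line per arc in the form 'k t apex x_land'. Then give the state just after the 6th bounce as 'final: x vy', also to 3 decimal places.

1 2.669 20.803 11.690
2 3.089 11.701 25.220
3 2.317 6.582 35.368
4 1.738 3.702 42.979
5 1.303 2.083 48.687
6 0.977 1.171 52.968
final: 52.968 3.596

Arc 1: start y=18.980, vy=5.980 → t=2.669, apex=20.803, x_land=11.690, impact vy=-20.203
  bounce: vy ← 0.75·20.203 = 15.152
Arc 2: start y=0.000, vy=15.152 → t=3.089, apex=11.701, x_land=25.220, impact vy=-15.152
  bounce: vy ← 0.75·15.152 = 11.364
Arc 3: start y=0.000, vy=11.364 → t=2.317, apex=6.582, x_land=35.368, impact vy=-11.364
  bounce: vy ← 0.75·11.364 = 8.523
Arc 4: start y=0.000, vy=8.523 → t=1.738, apex=3.702, x_land=42.979, impact vy=-8.523
  bounce: vy ← 0.75·8.523 = 6.392
Arc 5: start y=0.000, vy=6.392 → t=1.303, apex=2.083, x_land=48.687, impact vy=-6.392
  bounce: vy ← 0.75·6.392 = 4.794
Arc 6: start y=0.000, vy=4.794 → t=0.977, apex=1.171, x_land=52.968, impact vy=-4.794
  bounce: vy ← 0.75·4.794 = 3.596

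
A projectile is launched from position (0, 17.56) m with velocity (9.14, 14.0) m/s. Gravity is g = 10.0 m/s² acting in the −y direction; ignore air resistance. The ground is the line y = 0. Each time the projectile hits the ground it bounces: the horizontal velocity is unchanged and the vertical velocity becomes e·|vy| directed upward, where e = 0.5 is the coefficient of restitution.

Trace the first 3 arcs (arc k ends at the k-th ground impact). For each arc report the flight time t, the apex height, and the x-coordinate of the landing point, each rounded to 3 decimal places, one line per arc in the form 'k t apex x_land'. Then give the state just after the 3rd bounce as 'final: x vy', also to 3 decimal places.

Arc 1: start y=17.560, vy=14.000 → t=3.739, apex=27.360, x_land=34.177, impact vy=-23.392
  bounce: vy ← 0.5·23.392 = 11.696
Arc 2: start y=0.000, vy=11.696 → t=2.339, apex=6.840, x_land=55.557, impact vy=-11.696
  bounce: vy ← 0.5·11.696 = 5.848
Arc 3: start y=0.000, vy=5.848 → t=1.170, apex=1.710, x_land=66.247, impact vy=-5.848
  bounce: vy ← 0.5·5.848 = 2.924

1 3.739 27.360 34.177
2 2.339 6.840 55.557
3 1.170 1.710 66.247
final: 66.247 2.924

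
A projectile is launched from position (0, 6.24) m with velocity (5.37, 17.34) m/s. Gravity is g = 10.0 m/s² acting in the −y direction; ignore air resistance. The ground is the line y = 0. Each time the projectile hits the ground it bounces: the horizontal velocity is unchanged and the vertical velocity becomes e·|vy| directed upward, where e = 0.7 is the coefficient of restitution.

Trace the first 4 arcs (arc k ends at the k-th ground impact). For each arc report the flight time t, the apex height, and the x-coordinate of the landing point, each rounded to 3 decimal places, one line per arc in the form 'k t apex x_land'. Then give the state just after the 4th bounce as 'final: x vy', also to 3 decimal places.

1 3.797 21.274 20.388
2 2.888 10.424 35.896
3 2.021 5.108 46.751
4 1.415 2.503 54.350
final: 54.350 4.953

Arc 1: start y=6.240, vy=17.340 → t=3.797, apex=21.274, x_land=20.388, impact vy=-20.627
  bounce: vy ← 0.7·20.627 = 14.439
Arc 2: start y=0.000, vy=14.439 → t=2.888, apex=10.424, x_land=35.896, impact vy=-14.439
  bounce: vy ← 0.7·14.439 = 10.107
Arc 3: start y=0.000, vy=10.107 → t=2.021, apex=5.108, x_land=46.751, impact vy=-10.107
  bounce: vy ← 0.7·10.107 = 7.075
Arc 4: start y=0.000, vy=7.075 → t=1.415, apex=2.503, x_land=54.350, impact vy=-7.075
  bounce: vy ← 0.7·7.075 = 4.953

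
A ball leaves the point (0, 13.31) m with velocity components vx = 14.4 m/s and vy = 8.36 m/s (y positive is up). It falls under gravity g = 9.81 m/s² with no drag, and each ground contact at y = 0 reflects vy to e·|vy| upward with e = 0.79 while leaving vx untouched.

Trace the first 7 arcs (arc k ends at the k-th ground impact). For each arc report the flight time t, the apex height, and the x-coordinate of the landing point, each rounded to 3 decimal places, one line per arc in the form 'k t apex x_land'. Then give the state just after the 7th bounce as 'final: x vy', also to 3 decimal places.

1 2.707 16.872 38.979
2 2.930 10.530 81.176
3 2.315 6.572 114.512
4 1.829 4.101 140.847
5 1.445 2.560 161.652
6 1.141 1.598 178.088
7 0.902 0.997 191.073
final: 191.073 3.494

Arc 1: start y=13.310, vy=8.360 → t=2.707, apex=16.872, x_land=38.979, impact vy=-18.194
  bounce: vy ← 0.79·18.194 = 14.373
Arc 2: start y=0.000, vy=14.373 → t=2.930, apex=10.530, x_land=81.176, impact vy=-14.373
  bounce: vy ← 0.79·14.373 = 11.355
Arc 3: start y=0.000, vy=11.355 → t=2.315, apex=6.572, x_land=114.512, impact vy=-11.355
  bounce: vy ← 0.79·11.355 = 8.970
Arc 4: start y=0.000, vy=8.970 → t=1.829, apex=4.101, x_land=140.847, impact vy=-8.970
  bounce: vy ← 0.79·8.970 = 7.087
Arc 5: start y=0.000, vy=7.087 → t=1.445, apex=2.560, x_land=161.652, impact vy=-7.087
  bounce: vy ← 0.79·7.087 = 5.598
Arc 6: start y=0.000, vy=5.598 → t=1.141, apex=1.598, x_land=178.088, impact vy=-5.598
  bounce: vy ← 0.79·5.598 = 4.423
Arc 7: start y=0.000, vy=4.423 → t=0.902, apex=0.997, x_land=191.073, impact vy=-4.423
  bounce: vy ← 0.79·4.423 = 3.494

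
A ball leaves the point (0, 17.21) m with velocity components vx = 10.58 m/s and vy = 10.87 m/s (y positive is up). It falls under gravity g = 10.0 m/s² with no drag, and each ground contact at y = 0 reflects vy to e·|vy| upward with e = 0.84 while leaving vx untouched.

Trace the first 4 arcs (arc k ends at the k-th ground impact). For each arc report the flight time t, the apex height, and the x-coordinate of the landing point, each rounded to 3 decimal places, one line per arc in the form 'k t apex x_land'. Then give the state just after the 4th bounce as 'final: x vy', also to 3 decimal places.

1 3.237 23.118 34.250
2 3.612 16.312 72.469
3 3.034 11.510 104.574
4 2.549 8.121 131.541
final: 131.541 10.705

Arc 1: start y=17.210, vy=10.870 → t=3.237, apex=23.118, x_land=34.250, impact vy=-21.502
  bounce: vy ← 0.84·21.502 = 18.062
Arc 2: start y=0.000, vy=18.062 → t=3.612, apex=16.312, x_land=72.469, impact vy=-18.062
  bounce: vy ← 0.84·18.062 = 15.172
Arc 3: start y=0.000, vy=15.172 → t=3.034, apex=11.510, x_land=104.574, impact vy=-15.172
  bounce: vy ← 0.84·15.172 = 12.745
Arc 4: start y=0.000, vy=12.745 → t=2.549, apex=8.121, x_land=131.541, impact vy=-12.745
  bounce: vy ← 0.84·12.745 = 10.705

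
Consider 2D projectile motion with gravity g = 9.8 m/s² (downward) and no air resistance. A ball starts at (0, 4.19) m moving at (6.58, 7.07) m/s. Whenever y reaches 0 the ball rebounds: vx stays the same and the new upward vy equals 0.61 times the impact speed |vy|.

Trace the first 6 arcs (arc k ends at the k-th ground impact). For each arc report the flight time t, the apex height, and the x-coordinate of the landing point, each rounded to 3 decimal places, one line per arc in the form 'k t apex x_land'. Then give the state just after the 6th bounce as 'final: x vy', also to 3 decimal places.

1 1.894 6.740 12.464
2 1.431 2.508 21.879
3 0.873 0.933 27.623
4 0.532 0.347 31.126
5 0.325 0.129 33.263
6 0.198 0.048 34.567
final: 34.567 0.592

Arc 1: start y=4.190, vy=7.070 → t=1.894, apex=6.740, x_land=12.464, impact vy=-11.494
  bounce: vy ← 0.61·11.494 = 7.011
Arc 2: start y=0.000, vy=7.011 → t=1.431, apex=2.508, x_land=21.879, impact vy=-7.011
  bounce: vy ← 0.61·7.011 = 4.277
Arc 3: start y=0.000, vy=4.277 → t=0.873, apex=0.933, x_land=27.623, impact vy=-4.277
  bounce: vy ← 0.61·4.277 = 2.609
Arc 4: start y=0.000, vy=2.609 → t=0.532, apex=0.347, x_land=31.126, impact vy=-2.609
  bounce: vy ← 0.61·2.609 = 1.591
Arc 5: start y=0.000, vy=1.591 → t=0.325, apex=0.129, x_land=33.263, impact vy=-1.591
  bounce: vy ← 0.61·1.591 = 0.971
Arc 6: start y=0.000, vy=0.971 → t=0.198, apex=0.048, x_land=34.567, impact vy=-0.971
  bounce: vy ← 0.61·0.971 = 0.592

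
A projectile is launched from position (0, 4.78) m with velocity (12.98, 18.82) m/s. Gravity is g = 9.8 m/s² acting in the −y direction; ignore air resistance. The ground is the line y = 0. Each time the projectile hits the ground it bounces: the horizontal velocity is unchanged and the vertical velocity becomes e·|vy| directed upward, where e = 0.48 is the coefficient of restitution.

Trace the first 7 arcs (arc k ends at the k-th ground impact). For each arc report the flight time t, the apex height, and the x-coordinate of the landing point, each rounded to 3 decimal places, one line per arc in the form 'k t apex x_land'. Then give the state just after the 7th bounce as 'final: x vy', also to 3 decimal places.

Arc 1: start y=4.780, vy=18.820 → t=4.080, apex=22.851, x_land=52.957, impact vy=-21.163
  bounce: vy ← 0.48·21.163 = 10.158
Arc 2: start y=0.000, vy=10.158 → t=2.073, apex=5.265, x_land=79.867, impact vy=-10.158
  bounce: vy ← 0.48·10.158 = 4.876
Arc 3: start y=0.000, vy=4.876 → t=0.995, apex=1.213, x_land=92.783, impact vy=-4.876
  bounce: vy ← 0.48·4.876 = 2.340
Arc 4: start y=0.000, vy=2.340 → t=0.478, apex=0.279, x_land=98.983, impact vy=-2.340
  bounce: vy ← 0.48·2.340 = 1.123
Arc 5: start y=0.000, vy=1.123 → t=0.229, apex=0.064, x_land=101.959, impact vy=-1.123
  bounce: vy ← 0.48·1.123 = 0.539
Arc 6: start y=0.000, vy=0.539 → t=0.110, apex=0.015, x_land=103.387, impact vy=-0.539
  bounce: vy ← 0.48·0.539 = 0.259
Arc 7: start y=0.000, vy=0.259 → t=0.053, apex=0.003, x_land=104.073, impact vy=-0.259
  bounce: vy ← 0.48·0.259 = 0.124

1 4.080 22.851 52.957
2 2.073 5.265 79.867
3 0.995 1.213 92.783
4 0.478 0.279 98.983
5 0.229 0.064 101.959
6 0.110 0.015 103.387
7 0.053 0.003 104.073
final: 104.073 0.124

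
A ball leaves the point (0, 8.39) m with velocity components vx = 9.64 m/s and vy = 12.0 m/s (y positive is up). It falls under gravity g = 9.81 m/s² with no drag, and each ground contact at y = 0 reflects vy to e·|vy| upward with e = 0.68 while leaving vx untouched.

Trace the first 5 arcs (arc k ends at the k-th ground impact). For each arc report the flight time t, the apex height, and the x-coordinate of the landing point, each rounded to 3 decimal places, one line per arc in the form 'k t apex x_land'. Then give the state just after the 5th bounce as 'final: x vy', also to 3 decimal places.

1 3.014 15.729 29.055
2 2.435 7.273 52.533
3 1.656 3.363 68.497
4 1.126 1.555 79.353
5 0.766 0.719 86.735
final: 86.735 2.554

Arc 1: start y=8.390, vy=12.000 → t=3.014, apex=15.729, x_land=29.055, impact vy=-17.567
  bounce: vy ← 0.68·17.567 = 11.946
Arc 2: start y=0.000, vy=11.946 → t=2.435, apex=7.273, x_land=52.533, impact vy=-11.946
  bounce: vy ← 0.68·11.946 = 8.123
Arc 3: start y=0.000, vy=8.123 → t=1.656, apex=3.363, x_land=68.497, impact vy=-8.123
  bounce: vy ← 0.68·8.123 = 5.524
Arc 4: start y=0.000, vy=5.524 → t=1.126, apex=1.555, x_land=79.353, impact vy=-5.524
  bounce: vy ← 0.68·5.524 = 3.756
Arc 5: start y=0.000, vy=3.756 → t=0.766, apex=0.719, x_land=86.735, impact vy=-3.756
  bounce: vy ← 0.68·3.756 = 2.554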